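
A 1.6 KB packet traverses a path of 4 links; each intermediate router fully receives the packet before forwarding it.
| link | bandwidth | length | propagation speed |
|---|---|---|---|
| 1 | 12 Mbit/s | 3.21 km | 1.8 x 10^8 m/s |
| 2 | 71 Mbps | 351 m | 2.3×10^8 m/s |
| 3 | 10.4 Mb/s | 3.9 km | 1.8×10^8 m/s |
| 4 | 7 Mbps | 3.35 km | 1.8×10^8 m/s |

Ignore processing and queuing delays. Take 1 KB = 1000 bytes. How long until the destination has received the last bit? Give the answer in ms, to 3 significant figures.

4.37 ms

L = 12800 bits.
Transmission delays (L/R per hop): 1.06667, 0.180282, 1.23077, 1.82857 ms; sum = 4.30629 ms.
Propagation delays (d/s per hop): 0.0178333, 0.00152609, 0.0216667, 0.0186111 ms; sum = 0.0596372 ms.
End-to-end = 4.37 ms.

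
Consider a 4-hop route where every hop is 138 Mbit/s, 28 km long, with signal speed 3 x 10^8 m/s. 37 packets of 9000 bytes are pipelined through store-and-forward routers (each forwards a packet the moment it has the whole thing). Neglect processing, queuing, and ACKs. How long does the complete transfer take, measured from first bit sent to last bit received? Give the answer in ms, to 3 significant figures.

Per-hop transmission t_tx = L/R = 72000/138000000 = 0.521739 ms.
Per-hop propagation t_prop = 28000/300000000 = 0.0933333 ms.
Pipeline fill: first packet needs 4·t_tx to clear all hops; remaining 36 packets each add one t_tx.
Total = (4+37-1)·t_tx + 4·t_prop = 40·0.521739 + 4·0.0933333 = 21.2 ms.

21.2 ms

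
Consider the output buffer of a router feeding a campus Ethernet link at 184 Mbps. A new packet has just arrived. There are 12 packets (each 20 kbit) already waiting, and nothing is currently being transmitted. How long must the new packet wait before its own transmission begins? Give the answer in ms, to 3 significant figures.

1.30 ms

Each queued packet: L/R = 20000/184000000 = 0.108696 ms.
12 queued → 1.30435 ms.
Queuing delay = 1.30 ms.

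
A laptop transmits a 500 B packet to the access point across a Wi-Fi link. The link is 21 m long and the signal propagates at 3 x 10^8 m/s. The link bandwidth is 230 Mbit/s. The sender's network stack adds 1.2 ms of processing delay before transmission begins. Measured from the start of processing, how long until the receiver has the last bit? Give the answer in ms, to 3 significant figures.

1.22 ms

L = 500 × 8 = 4000 bits.
Transmission delay = L/R = 4000 / 230000000 = 0.0173913 ms.
Propagation delay = d/s = 21 m / 300000000 m/s = 7e-05 ms.
Plus processing delay 1.2 ms = 1.2 ms.
Total = 1.22 ms.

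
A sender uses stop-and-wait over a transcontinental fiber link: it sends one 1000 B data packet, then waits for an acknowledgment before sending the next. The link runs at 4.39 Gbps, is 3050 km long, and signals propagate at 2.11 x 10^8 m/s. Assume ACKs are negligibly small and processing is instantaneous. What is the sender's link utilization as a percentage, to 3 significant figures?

0.00630 %

t_tx = L/R = 8000/4390000000 = 1.82232e-06 s.
t_prop = 3050000/211000000 = 0.014455 s; RTT = 0.02891 s.
Cycle = t_tx + RTT = 0.0289118 s.
Utilization = t_tx / cycle = 1.82232e-06/0.0289118 = 0.00630 %.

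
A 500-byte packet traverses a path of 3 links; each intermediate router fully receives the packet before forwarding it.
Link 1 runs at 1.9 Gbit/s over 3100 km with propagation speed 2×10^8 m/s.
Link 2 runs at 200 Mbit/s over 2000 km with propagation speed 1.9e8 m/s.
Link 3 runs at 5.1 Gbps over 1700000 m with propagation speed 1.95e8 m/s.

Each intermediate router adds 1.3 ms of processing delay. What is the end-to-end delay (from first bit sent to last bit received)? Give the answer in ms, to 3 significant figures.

L = 500 × 8 = 4000 bits.
Transmission delays (L/R per hop): 0.00210526, 0.02, 0.000784314 ms; sum = 0.0228896 ms.
Propagation delays (d/s per hop): 15.5, 10.5263, 8.71795 ms; sum = 34.7443 ms.
Processing at 2 router(s): 2 × 1.3 ms = 2.6 ms.
End-to-end = 37.4 ms.

37.4 ms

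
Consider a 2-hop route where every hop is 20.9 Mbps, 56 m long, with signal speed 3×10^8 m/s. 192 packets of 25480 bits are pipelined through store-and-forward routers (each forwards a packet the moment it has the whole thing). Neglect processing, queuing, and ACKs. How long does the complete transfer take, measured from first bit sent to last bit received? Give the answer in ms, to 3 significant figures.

Per-hop transmission t_tx = L/R = 25480/20900000 = 1.21914 ms.
Per-hop propagation t_prop = 56/300000000 = 0.000186667 ms.
Pipeline fill: first packet needs 2·t_tx to clear all hops; remaining 191 packets each add one t_tx.
Total = (2+192-1)·t_tx + 2·t_prop = 193·1.21914 + 2·0.000186667 = 235 ms.

235 ms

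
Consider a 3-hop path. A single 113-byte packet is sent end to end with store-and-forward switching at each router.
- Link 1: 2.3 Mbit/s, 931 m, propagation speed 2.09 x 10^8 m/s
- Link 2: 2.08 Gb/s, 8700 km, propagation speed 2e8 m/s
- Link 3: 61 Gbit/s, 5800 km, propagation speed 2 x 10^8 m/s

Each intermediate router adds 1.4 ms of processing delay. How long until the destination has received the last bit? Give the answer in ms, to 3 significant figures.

L = 113 × 8 = 904 bits.
Transmission delays (L/R per hop): 0.393043, 0.000434615, 1.48197e-05 ms; sum = 0.393493 ms.
Propagation delays (d/s per hop): 0.00445455, 43.5, 29 ms; sum = 72.5045 ms.
Processing at 2 router(s): 2 × 1.4 ms = 2.8 ms.
End-to-end = 75.7 ms.

75.7 ms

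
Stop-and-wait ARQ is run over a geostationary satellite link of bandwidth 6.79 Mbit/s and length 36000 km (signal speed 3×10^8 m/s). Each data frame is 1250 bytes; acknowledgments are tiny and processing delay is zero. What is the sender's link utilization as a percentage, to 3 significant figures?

t_tx = L/R = 10000/6790000 = 0.00147275 s.
t_prop = 36000000/300000000 = 0.12 s; RTT = 0.24 s.
Cycle = t_tx + RTT = 0.241473 s.
Utilization = t_tx / cycle = 0.00147275/0.241473 = 0.610 %.

0.610 %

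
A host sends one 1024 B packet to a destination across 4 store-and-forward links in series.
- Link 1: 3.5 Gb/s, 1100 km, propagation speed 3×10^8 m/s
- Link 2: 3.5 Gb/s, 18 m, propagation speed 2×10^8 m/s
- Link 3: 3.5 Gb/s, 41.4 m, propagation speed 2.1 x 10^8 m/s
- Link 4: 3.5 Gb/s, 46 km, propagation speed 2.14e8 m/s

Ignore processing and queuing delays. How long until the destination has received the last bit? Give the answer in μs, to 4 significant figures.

L = 1024 × 8 = 8192 bits.
Transmission delay per hop = L/R = 8192/3500000000 = 2.34057 μs; 4 hops → 9.36229 μs.
Propagation delays (d/s per hop): 3666.67, 0.09, 0.197143, 214.953 μs; sum = 3881.91 μs.
End-to-end = 3891 μs.

3891 μs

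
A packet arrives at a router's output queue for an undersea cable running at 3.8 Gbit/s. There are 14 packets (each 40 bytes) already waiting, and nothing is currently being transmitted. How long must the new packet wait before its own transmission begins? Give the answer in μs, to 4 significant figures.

Each queued packet: L/R = 320/3800000000 = 0.0842105 μs.
14 queued → 1.17895 μs.
Queuing delay = 1.179 μs.

1.179 μs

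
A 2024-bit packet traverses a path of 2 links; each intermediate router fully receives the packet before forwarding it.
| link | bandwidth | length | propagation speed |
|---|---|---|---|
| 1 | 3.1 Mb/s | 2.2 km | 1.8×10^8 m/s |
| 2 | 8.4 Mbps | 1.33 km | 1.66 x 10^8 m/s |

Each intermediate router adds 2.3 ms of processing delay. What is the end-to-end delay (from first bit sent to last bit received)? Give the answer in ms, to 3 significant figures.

3.21 ms

Transmission delays (L/R per hop): 0.652903, 0.240952 ms; sum = 0.893856 ms.
Propagation delays (d/s per hop): 0.0122222, 0.00801205 ms; sum = 0.0202343 ms.
Processing at 1 router(s): 1 × 2.3 ms = 2.3 ms.
End-to-end = 3.21 ms.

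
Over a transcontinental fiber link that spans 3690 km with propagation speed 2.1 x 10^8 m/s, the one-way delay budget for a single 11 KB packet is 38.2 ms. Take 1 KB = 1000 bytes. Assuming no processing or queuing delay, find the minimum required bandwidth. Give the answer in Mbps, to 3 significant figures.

L = 88000 bits.
Propagation delay = 3690000 / 210000000 = 17.5714 ms.
Transmission budget = 38.2 − 17.5714 = 20.6286 ms.
R ≥ L / t_tx = 88000 bits / 0.0206286 s = 4.27 Mbps.

4.27 Mbps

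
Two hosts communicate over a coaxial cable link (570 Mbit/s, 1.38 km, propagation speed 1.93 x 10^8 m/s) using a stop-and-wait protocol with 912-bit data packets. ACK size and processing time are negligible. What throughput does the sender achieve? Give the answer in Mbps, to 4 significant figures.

57.36 Mbps

t_tx = L/R = 912/570000000 = 1.6e-06 s.
t_prop = 1380/193000000 = 7.15026e-06 s; RTT = 1.43005e-05 s.
Cycle = t_tx + RTT = 1.59005e-05 s.
Throughput = L / cycle = 912 / 1.59005e-05 = 57.36 Mbps.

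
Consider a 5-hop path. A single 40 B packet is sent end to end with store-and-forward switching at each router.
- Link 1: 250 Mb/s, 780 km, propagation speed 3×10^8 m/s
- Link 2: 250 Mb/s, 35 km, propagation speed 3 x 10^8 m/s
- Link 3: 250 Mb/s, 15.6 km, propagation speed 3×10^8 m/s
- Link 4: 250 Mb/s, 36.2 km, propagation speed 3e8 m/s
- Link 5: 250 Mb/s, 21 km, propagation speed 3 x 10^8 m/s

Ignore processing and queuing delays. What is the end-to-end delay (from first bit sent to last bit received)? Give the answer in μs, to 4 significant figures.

2966 μs

L = 40 × 8 = 320 bits.
Transmission delay per hop = L/R = 320/250000000 = 1.28 μs; 5 hops → 6.4 μs.
Propagation delays (d/s per hop): 2600, 116.667, 52, 120.667, 70 μs; sum = 2959.33 μs.
End-to-end = 2966 μs.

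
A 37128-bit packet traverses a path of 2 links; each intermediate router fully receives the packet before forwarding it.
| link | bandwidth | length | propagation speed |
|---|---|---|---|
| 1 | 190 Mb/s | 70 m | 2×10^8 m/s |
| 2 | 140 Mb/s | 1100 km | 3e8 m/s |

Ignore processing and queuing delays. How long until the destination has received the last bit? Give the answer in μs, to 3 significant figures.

Transmission delays (L/R per hop): 195.411, 265.2 μs; sum = 460.611 μs.
Propagation delays (d/s per hop): 0.35, 3666.67 μs; sum = 3667.02 μs.
End-to-end = 4130 μs.

4130 μs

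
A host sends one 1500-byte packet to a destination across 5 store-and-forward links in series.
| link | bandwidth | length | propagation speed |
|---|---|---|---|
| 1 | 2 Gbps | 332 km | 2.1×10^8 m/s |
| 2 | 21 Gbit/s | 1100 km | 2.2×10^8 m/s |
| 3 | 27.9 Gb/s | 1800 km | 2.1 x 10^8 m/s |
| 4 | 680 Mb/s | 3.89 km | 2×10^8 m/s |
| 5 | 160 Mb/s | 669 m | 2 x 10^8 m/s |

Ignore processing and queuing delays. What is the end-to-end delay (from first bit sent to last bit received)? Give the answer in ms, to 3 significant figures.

15.3 ms

L = 1500 × 8 = 12000 bits.
Transmission delays (L/R per hop): 0.006, 0.000571429, 0.000430108, 0.0176471, 0.075 ms; sum = 0.0996486 ms.
Propagation delays (d/s per hop): 1.58095, 5, 8.57143, 0.01945, 0.003345 ms; sum = 15.1752 ms.
End-to-end = 15.3 ms.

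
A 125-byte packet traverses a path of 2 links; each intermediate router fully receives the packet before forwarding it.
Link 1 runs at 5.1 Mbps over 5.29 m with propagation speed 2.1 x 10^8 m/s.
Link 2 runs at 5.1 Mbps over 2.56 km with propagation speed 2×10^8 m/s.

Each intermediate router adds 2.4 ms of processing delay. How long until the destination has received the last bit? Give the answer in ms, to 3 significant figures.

2.80 ms

L = 125 × 8 = 1000 bits.
Transmission delay per hop = L/R = 1000/5100000 = 0.196078 ms; 2 hops → 0.392157 ms.
Propagation delays (d/s per hop): 2.51905e-05, 0.0128 ms; sum = 0.0128252 ms.
Processing at 1 router(s): 1 × 2.4 ms = 2.4 ms.
End-to-end = 2.80 ms.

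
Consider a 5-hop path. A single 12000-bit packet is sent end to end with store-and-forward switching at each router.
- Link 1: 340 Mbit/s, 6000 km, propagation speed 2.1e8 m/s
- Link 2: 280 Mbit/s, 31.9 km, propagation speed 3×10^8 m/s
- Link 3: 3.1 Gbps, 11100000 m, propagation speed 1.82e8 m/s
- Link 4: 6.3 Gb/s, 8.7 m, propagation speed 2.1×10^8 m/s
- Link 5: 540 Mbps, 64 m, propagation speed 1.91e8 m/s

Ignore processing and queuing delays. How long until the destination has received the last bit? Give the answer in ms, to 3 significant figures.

89.8 ms

Transmission delays (L/R per hop): 0.0352941, 0.0428571, 0.00387097, 0.00190476, 0.0222222 ms; sum = 0.106149 ms.
Propagation delays (d/s per hop): 28.5714, 0.106333, 60.989, 4.14286e-05, 0.000335079 ms; sum = 89.6671 ms.
End-to-end = 89.8 ms.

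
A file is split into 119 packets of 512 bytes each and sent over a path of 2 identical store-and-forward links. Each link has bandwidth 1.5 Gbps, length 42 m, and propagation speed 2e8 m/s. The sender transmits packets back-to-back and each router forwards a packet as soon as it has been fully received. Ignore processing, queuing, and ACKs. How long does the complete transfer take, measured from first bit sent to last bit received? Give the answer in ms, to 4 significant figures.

Per-hop transmission t_tx = L/R = 4096/1500000000 = 0.00273067 ms.
Per-hop propagation t_prop = 42/200000000 = 0.00021 ms.
Pipeline fill: first packet needs 2·t_tx to clear all hops; remaining 118 packets each add one t_tx.
Total = (2+119-1)·t_tx + 2·t_prop = 120·0.00273067 + 2·0.00021 = 0.3281 ms.

0.3281 ms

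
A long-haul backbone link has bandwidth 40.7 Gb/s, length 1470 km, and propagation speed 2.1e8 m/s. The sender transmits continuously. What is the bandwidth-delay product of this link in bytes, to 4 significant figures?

35610000 bytes

Propagation delay = 1470000 / 210000000 = 0.007 s.
BDP = R × t_prop = 40700000000 × 0.007 = 284900000 bits.
In bytes: 284900000/8 = 35610000 bytes.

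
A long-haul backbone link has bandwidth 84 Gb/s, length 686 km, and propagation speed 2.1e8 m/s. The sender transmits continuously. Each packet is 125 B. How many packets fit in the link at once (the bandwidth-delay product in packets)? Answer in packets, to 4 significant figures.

Propagation delay = 686000 / 210000000 = 0.00326667 s.
BDP = R × t_prop = 84000000000 × 0.00326667 = 274400000 bits.
In packets of 1000 bits: 274400 packets.

274400 packets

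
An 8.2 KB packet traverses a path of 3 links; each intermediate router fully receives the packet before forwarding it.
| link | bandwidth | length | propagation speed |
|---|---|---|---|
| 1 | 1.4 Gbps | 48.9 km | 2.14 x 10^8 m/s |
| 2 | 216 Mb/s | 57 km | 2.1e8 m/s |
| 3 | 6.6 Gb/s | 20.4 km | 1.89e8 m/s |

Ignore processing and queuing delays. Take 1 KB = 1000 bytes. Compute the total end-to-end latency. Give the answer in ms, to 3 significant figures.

L = 65600 bits.
Transmission delays (L/R per hop): 0.0468571, 0.303704, 0.00993939 ms; sum = 0.3605 ms.
Propagation delays (d/s per hop): 0.228505, 0.271429, 0.107937 ms; sum = 0.60787 ms.
End-to-end = 0.968 ms.

0.968 ms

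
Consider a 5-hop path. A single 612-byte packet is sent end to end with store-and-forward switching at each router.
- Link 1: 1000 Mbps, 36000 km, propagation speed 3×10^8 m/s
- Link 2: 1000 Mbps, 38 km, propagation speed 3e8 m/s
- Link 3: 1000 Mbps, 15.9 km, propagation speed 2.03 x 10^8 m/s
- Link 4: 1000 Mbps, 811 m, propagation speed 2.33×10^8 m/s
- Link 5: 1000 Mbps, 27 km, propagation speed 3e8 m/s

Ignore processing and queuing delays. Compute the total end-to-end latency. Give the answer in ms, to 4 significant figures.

120.3 ms

L = 612 × 8 = 4896 bits.
Transmission delay per hop = L/R = 4896/1000000000 = 0.004896 ms; 5 hops → 0.02448 ms.
Propagation delays (d/s per hop): 120, 0.126667, 0.0783251, 0.00348069, 0.09 ms; sum = 120.298 ms.
End-to-end = 120.3 ms.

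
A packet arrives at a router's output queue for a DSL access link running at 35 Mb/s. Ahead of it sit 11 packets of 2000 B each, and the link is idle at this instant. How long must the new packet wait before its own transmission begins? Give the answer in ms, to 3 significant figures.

Each queued packet: L/R = 16000/35000000 = 0.457143 ms.
11 queued → 5.02857 ms.
Queuing delay = 5.03 ms.

5.03 ms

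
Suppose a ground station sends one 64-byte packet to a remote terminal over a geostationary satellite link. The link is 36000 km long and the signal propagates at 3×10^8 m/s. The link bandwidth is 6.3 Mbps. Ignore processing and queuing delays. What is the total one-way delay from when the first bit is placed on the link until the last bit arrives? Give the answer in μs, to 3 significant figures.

120000 μs

L = 64 × 8 = 512 bits.
Transmission delay = L/R = 512 / 6300000 = 81.2698 μs.
Propagation delay = d/s = 36000000 m / 300000000 m/s = 120000 μs.
Total = 120000 μs.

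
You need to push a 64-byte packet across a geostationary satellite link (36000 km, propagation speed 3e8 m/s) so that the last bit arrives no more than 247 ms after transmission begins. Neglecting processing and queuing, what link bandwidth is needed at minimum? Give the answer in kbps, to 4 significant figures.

L = 512 bits.
Propagation delay = 36000000 / 300000000 = 120 ms.
Transmission budget = 247 − 120 = 127 ms.
R ≥ L / t_tx = 512 bits / 0.127 s = 4.031 kbps.

4.031 kbps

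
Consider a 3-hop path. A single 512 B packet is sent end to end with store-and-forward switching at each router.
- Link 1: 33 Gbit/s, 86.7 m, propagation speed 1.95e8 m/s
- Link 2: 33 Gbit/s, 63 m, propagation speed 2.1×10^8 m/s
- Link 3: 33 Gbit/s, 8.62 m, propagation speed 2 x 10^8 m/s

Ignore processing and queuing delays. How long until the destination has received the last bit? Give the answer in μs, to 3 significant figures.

1.16 μs

L = 512 × 8 = 4096 bits.
Transmission delay per hop = L/R = 4096/33000000000 = 0.124121 μs; 3 hops → 0.372364 μs.
Propagation delays (d/s per hop): 0.444615, 0.3, 0.0431 μs; sum = 0.787715 μs.
End-to-end = 1.16 μs.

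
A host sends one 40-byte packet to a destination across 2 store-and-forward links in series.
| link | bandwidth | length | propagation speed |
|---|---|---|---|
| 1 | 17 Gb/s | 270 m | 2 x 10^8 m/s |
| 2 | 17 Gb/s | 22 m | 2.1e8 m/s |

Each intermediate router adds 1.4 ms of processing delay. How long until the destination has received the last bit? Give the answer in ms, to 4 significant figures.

1.401 ms

L = 40 × 8 = 320 bits.
Transmission delay per hop = L/R = 320/17000000000 = 1.88235e-05 ms; 2 hops → 3.76471e-05 ms.
Propagation delays (d/s per hop): 0.00135, 0.000104762 ms; sum = 0.00145476 ms.
Processing at 1 router(s): 1 × 1.4 ms = 1.4 ms.
End-to-end = 1.401 ms.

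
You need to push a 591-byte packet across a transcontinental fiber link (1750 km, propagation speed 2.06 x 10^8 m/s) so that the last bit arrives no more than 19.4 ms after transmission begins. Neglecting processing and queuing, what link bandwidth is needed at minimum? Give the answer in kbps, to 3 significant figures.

434 kbps

L = 4728 bits.
Propagation delay = 1750000 / 206000000 = 8.49515 ms.
Transmission budget = 19.4 − 8.49515 = 10.9049 ms.
R ≥ L / t_tx = 4728 bits / 0.0109049 s = 434 kbps.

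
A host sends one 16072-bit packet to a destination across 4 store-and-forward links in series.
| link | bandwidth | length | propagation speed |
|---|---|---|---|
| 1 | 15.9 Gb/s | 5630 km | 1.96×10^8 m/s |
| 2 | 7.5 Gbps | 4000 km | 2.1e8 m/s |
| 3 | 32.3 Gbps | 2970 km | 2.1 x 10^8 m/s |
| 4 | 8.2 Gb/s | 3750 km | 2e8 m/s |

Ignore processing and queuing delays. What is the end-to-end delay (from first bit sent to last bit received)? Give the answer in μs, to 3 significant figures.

80700 μs

Transmission delays (L/R per hop): 1.01082, 2.14293, 0.497585, 1.96 μs; sum = 5.61134 μs.
Propagation delays (d/s per hop): 28724.5, 19047.6, 14142.9, 18750 μs; sum = 80665 μs.
End-to-end = 80700 μs.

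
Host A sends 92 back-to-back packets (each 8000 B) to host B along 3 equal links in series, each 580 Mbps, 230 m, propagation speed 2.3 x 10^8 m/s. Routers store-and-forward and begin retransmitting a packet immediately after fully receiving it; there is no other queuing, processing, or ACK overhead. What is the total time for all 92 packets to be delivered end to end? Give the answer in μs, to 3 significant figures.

Per-hop transmission t_tx = L/R = 64000/580000000 = 110.345 μs.
Per-hop propagation t_prop = 230/2.3e+08 = 1 μs.
Pipeline fill: first packet needs 3·t_tx to clear all hops; remaining 91 packets each add one t_tx.
Total = (3+92-1)·t_tx + 3·t_prop = 94·110.345 + 3·1 = 10400 μs.

10400 μs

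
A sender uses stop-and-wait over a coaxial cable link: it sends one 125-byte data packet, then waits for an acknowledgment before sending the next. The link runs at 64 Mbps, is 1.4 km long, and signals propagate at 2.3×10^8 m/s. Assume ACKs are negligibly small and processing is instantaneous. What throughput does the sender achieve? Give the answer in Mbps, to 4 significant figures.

35.97 Mbps

t_tx = L/R = 1000/64000000 = 1.5625e-05 s.
t_prop = 1400/2.3e+08 = 6.08696e-06 s; RTT = 1.21739e-05 s.
Cycle = t_tx + RTT = 2.77989e-05 s.
Throughput = L / cycle = 1000 / 2.77989e-05 = 35.97 Mbps.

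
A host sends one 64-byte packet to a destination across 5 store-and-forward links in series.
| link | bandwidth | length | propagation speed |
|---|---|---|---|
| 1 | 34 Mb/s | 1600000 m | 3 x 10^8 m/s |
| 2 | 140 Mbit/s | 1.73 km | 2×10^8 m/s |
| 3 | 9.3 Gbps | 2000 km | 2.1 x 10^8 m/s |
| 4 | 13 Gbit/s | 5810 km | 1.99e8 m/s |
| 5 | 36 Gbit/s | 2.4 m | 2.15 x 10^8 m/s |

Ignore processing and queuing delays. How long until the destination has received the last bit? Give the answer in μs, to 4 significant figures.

L = 64 × 8 = 512 bits.
Transmission delays (L/R per hop): 15.0588, 3.65714, 0.0550538, 0.0393846, 0.0142222 μs; sum = 18.8246 μs.
Propagation delays (d/s per hop): 5333.33, 8.65, 9523.81, 29196, 0.0111628 μs; sum = 44061.8 μs.
End-to-end = 44080 μs.

44080 μs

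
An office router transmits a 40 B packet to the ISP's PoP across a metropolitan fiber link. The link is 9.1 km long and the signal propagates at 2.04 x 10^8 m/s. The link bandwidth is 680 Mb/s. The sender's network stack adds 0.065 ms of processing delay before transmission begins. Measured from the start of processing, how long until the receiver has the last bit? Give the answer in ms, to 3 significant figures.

0.110 ms

L = 40 × 8 = 320 bits.
Transmission delay = L/R = 320 / 680000000 = 0.000470588 ms.
Propagation delay = d/s = 9100 m / 204000000 m/s = 0.0446078 ms.
Plus processing delay 0.065 ms = 0.065 ms.
Total = 0.110 ms.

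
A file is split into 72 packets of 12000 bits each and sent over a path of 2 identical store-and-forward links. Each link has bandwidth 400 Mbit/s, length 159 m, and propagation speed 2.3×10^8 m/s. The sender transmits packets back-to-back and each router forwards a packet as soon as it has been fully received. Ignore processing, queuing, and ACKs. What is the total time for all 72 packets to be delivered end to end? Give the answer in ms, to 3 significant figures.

Per-hop transmission t_tx = L/R = 12000/400000000 = 0.03 ms.
Per-hop propagation t_prop = 159/2.3e+08 = 0.000691304 ms.
Pipeline fill: first packet needs 2·t_tx to clear all hops; remaining 71 packets each add one t_tx.
Total = (2+72-1)·t_tx + 2·t_prop = 73·0.03 + 2·0.000691304 = 2.19 ms.

2.19 ms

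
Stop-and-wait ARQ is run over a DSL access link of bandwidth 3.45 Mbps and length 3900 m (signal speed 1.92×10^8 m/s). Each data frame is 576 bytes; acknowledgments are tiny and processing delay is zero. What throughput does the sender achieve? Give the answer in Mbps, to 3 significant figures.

t_tx = L/R = 4608/3450000 = 0.00133565 s.
t_prop = 3900/192000000 = 2.03125e-05 s; RTT = 4.0625e-05 s.
Cycle = t_tx + RTT = 0.00137628 s.
Throughput = L / cycle = 4608 / 0.00137628 = 3.35 Mbps.

3.35 Mbps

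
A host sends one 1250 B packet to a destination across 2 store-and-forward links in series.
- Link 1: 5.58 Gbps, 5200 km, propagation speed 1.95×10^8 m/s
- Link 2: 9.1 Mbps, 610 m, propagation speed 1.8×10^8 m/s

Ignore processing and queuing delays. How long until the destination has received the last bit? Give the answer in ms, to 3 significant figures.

L = 1250 × 8 = 10000 bits.
Transmission delays (L/R per hop): 0.00179211, 1.0989 ms; sum = 1.10069 ms.
Propagation delays (d/s per hop): 26.6667, 0.00338889 ms; sum = 26.6701 ms.
End-to-end = 27.8 ms.

27.8 ms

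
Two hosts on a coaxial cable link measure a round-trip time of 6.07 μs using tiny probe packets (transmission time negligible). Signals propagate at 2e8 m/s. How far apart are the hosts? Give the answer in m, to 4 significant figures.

One-way propagation = RTT/2 = 3.035 μs.
d = s × t = 200000000 × 3.035e-06 = 607.0 m.

607.0 m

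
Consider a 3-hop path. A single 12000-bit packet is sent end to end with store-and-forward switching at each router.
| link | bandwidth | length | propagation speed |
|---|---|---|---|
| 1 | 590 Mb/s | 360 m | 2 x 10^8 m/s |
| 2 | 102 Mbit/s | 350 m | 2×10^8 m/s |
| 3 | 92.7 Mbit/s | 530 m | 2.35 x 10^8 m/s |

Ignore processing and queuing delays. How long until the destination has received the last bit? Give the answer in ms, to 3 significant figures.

0.273 ms

Transmission delays (L/R per hop): 0.020339, 0.117647, 0.12945 ms; sum = 0.267436 ms.
Propagation delays (d/s per hop): 0.0018, 0.00175, 0.00225532 ms; sum = 0.00580532 ms.
End-to-end = 0.273 ms.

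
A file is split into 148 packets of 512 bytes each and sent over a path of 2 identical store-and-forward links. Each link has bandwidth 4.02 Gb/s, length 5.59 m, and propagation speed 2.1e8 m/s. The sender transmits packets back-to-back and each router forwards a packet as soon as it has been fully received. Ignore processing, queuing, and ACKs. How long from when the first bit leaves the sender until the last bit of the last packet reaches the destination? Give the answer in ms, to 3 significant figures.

0.152 ms

Per-hop transmission t_tx = L/R = 4096/4.02e+09 = 0.00101891 ms.
Per-hop propagation t_prop = 5.59/210000000 = 2.6619e-05 ms.
Pipeline fill: first packet needs 2·t_tx to clear all hops; remaining 147 packets each add one t_tx.
Total = (2+148-1)·t_tx + 2·t_prop = 149·0.00101891 + 2·2.6619e-05 = 0.152 ms.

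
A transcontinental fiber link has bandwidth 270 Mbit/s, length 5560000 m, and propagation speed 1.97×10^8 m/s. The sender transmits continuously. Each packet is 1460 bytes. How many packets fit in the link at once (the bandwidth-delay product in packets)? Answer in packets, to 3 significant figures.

652 packets

Propagation delay = 5560000 / 197000000 = 0.0282234 s.
BDP = R × t_prop = 270000000 × 0.0282234 = 7620300 bits.
In packets of 11680 bits: 652 packets.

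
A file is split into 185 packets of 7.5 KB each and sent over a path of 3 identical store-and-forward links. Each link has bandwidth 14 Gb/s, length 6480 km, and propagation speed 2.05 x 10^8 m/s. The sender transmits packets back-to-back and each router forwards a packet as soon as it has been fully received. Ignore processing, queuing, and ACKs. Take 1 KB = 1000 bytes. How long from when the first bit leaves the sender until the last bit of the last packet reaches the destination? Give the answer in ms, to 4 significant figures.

Per-hop transmission t_tx = L/R = 60000/14000000000 = 0.00428571 ms.
Per-hop propagation t_prop = 6480000/2.05e+08 = 31.6098 ms.
Pipeline fill: first packet needs 3·t_tx to clear all hops; remaining 184 packets each add one t_tx.
Total = (3+185-1)·t_tx + 3·t_prop = 187·0.00428571 + 3·31.6098 = 95.63 ms.

95.63 ms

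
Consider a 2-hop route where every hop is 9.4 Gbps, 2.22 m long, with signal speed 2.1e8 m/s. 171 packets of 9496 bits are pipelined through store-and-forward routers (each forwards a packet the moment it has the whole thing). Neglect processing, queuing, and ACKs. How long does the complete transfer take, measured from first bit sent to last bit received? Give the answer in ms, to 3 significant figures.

Per-hop transmission t_tx = L/R = 9496/9400000000 = 0.00101021 ms.
Per-hop propagation t_prop = 2.22/210000000 = 1.05714e-05 ms.
Pipeline fill: first packet needs 2·t_tx to clear all hops; remaining 170 packets each add one t_tx.
Total = (2+171-1)·t_tx + 2·t_prop = 172·0.00101021 + 2·1.05714e-05 = 0.174 ms.

0.174 ms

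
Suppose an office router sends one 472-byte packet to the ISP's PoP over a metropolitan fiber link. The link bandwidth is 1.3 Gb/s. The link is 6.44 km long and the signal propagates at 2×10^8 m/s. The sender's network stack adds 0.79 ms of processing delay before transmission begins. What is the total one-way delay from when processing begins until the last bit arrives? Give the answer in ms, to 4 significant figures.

L = 472 × 8 = 3776 bits.
Transmission delay = L/R = 3776 / 1300000000 = 0.00290462 ms.
Propagation delay = d/s = 6440 m / 200000000 m/s = 0.0322 ms.
Plus processing delay 0.79 ms = 0.79 ms.
Total = 0.8251 ms.

0.8251 ms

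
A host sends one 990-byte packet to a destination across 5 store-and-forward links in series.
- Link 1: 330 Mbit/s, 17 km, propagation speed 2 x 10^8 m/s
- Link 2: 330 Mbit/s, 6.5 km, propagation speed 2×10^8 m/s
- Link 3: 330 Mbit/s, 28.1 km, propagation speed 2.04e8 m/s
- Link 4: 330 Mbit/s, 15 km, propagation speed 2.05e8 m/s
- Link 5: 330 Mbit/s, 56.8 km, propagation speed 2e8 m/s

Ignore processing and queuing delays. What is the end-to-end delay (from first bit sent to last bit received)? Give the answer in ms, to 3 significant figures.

0.732 ms

L = 990 × 8 = 7920 bits.
Transmission delay per hop = L/R = 7920/330000000 = 0.024 ms; 5 hops → 0.12 ms.
Propagation delays (d/s per hop): 0.085, 0.0325, 0.137745, 0.0731707, 0.284 ms; sum = 0.612416 ms.
End-to-end = 0.732 ms.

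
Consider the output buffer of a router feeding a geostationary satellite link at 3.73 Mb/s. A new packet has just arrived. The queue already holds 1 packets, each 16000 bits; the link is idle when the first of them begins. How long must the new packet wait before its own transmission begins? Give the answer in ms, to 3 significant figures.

4.29 ms

Each queued packet: L/R = 16000/3730000 = 4.28954 ms.
1 queued → 4.28954 ms.
Queuing delay = 4.29 ms.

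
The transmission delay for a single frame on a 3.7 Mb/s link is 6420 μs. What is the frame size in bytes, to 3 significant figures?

L = R × t_tx = 3700000 b/s × 0.00642 s = 23754 bits.
In bytes: 23754 / 8 = 2970 bytes.

2970 bytes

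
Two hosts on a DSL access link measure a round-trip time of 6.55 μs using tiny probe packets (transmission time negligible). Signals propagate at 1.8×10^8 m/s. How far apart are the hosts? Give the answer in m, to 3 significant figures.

590 m

One-way propagation = RTT/2 = 3.275 μs.
d = s × t = 180000000 × 3.275e-06 = 590 m.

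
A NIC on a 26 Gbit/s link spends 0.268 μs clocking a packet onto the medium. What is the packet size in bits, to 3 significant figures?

L = R × t_tx = 26000000000 b/s × 2.68e-07 s = 6968 bits.

6970 bits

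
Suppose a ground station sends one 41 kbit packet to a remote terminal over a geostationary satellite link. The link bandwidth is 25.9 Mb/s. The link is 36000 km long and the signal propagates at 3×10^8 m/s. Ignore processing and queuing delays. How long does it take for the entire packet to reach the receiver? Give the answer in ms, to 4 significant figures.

L = 41000 bits.
Transmission delay = L/R = 41000 / 25900000 = 1.58301 ms.
Propagation delay = d/s = 36000000 m / 300000000 m/s = 120 ms.
Total = 121.6 ms.

121.6 ms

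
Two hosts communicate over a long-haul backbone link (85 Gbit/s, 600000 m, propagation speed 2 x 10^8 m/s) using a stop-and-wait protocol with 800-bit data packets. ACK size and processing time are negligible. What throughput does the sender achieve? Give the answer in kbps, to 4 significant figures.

t_tx = L/R = 800/85000000000 = 9.41176e-09 s.
t_prop = 600000/200000000 = 0.003 s; RTT = 0.006 s.
Cycle = t_tx + RTT = 0.00600001 s.
Throughput = L / cycle = 800 / 0.00600001 = 133.3 kbps.

133.3 kbps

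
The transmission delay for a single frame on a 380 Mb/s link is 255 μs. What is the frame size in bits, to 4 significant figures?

L = R × t_tx = 380000000 b/s × 0.000255 s = 96900 bits.

96900 bits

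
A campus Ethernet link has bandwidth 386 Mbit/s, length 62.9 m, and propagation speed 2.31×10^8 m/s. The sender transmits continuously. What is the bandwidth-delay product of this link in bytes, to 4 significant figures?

Propagation delay = 62.9 / 231000000 = 2.72294e-07 s.
BDP = R × t_prop = 386000000 × 2.72294e-07 = 105.106 bits.
In bytes: 105.106/8 = 13.14 bytes.

13.14 bytes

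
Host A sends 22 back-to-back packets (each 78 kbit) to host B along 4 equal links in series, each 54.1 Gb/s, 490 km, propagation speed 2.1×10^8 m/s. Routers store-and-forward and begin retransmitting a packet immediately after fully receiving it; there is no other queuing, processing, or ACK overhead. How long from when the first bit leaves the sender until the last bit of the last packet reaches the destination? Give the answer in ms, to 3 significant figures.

9.37 ms

Per-hop transmission t_tx = L/R = 78000/54100000000 = 0.00144177 ms.
Per-hop propagation t_prop = 490000/210000000 = 2.33333 ms.
Pipeline fill: first packet needs 4·t_tx to clear all hops; remaining 21 packets each add one t_tx.
Total = (4+22-1)·t_tx + 4·t_prop = 25·0.00144177 + 4·2.33333 = 9.37 ms.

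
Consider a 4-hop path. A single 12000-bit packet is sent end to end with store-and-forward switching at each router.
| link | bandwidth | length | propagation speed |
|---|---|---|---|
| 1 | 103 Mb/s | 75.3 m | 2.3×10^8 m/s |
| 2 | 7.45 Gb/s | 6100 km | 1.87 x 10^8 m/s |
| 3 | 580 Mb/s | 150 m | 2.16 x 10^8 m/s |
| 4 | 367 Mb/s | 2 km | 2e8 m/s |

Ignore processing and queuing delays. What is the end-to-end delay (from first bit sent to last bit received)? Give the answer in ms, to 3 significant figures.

32.8 ms

Transmission delays (L/R per hop): 0.116505, 0.00161074, 0.0206897, 0.0326975 ms; sum = 0.171503 ms.
Propagation delays (d/s per hop): 0.000327391, 32.6203, 0.000694444, 0.01 ms; sum = 32.6313 ms.
End-to-end = 32.8 ms.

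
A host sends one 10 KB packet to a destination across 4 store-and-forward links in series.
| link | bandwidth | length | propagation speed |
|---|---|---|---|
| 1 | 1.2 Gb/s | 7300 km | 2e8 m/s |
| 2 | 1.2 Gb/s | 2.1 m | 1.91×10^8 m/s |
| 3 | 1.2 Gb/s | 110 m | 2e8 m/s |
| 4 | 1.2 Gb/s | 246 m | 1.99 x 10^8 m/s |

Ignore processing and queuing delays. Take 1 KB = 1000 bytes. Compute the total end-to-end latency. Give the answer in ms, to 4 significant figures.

36.77 ms

L = 80000 bits.
Transmission delay per hop = L/R = 80000/1200000000 = 0.0666667 ms; 4 hops → 0.266667 ms.
Propagation delays (d/s per hop): 36.5, 1.09948e-05, 0.00055, 0.00123618 ms; sum = 36.5018 ms.
End-to-end = 36.77 ms.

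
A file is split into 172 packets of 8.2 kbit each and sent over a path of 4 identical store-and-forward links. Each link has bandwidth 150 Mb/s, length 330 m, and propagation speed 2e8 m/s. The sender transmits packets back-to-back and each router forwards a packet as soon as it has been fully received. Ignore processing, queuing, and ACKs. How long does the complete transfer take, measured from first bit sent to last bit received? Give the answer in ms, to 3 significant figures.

9.57 ms

Per-hop transmission t_tx = L/R = 8200/150000000 = 0.0546667 ms.
Per-hop propagation t_prop = 330/200000000 = 0.00165 ms.
Pipeline fill: first packet needs 4·t_tx to clear all hops; remaining 171 packets each add one t_tx.
Total = (4+172-1)·t_tx + 4·t_prop = 175·0.0546667 + 4·0.00165 = 9.57 ms.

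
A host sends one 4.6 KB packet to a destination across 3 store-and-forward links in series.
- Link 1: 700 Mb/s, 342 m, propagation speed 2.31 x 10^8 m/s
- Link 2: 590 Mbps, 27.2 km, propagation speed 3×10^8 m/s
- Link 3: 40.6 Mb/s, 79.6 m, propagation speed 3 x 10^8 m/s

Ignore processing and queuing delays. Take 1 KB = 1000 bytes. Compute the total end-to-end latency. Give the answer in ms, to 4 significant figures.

L = 36800 bits.
Transmission delays (L/R per hop): 0.0525714, 0.0623729, 0.906404 ms; sum = 1.02135 ms.
Propagation delays (d/s per hop): 0.00148052, 0.0906667, 0.000265333 ms; sum = 0.0924125 ms.
End-to-end = 1.114 ms.

1.114 ms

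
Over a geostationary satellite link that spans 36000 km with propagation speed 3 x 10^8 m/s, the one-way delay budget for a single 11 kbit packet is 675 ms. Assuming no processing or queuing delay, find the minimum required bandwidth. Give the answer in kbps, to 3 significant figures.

Propagation delay = 36000000 / 300000000 = 120 ms.
Transmission budget = 675 − 120 = 555 ms.
R ≥ L / t_tx = 11000 bits / 0.555 s = 19.8 kbps.

19.8 kbps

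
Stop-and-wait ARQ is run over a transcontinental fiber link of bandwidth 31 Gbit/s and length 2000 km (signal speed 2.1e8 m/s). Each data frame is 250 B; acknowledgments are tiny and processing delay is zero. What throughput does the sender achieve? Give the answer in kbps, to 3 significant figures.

105 kbps

t_tx = L/R = 2000/31000000000 = 6.45161e-08 s.
t_prop = 2000000/210000000 = 0.00952381 s; RTT = 0.0190476 s.
Cycle = t_tx + RTT = 0.0190477 s.
Throughput = L / cycle = 2000 / 0.0190477 = 105 kbps.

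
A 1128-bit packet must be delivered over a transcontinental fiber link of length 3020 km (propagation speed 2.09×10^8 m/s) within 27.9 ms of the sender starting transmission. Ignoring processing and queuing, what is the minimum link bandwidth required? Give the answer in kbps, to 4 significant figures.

Propagation delay = 3020000 / 209000000 = 14.4498 ms.
Transmission budget = 27.9 − 14.4498 = 13.4502 ms.
R ≥ L / t_tx = 1128 bits / 0.0134502 s = 83.86 kbps.

83.86 kbps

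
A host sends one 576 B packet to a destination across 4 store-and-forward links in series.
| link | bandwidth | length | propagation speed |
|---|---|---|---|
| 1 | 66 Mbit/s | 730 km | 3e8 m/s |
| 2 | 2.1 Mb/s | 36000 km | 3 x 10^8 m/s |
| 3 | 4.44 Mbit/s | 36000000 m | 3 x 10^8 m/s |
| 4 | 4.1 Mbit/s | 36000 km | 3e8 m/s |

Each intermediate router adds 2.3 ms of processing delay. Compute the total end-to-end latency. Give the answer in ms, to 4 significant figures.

373.8 ms

L = 576 × 8 = 4608 bits.
Transmission delays (L/R per hop): 0.0698182, 2.19429, 1.03784, 1.1239 ms; sum = 4.42584 ms.
Propagation delays (d/s per hop): 2.43333, 120, 120, 120 ms; sum = 362.433 ms.
Processing at 3 router(s): 3 × 2.3 ms = 6.9 ms.
End-to-end = 373.8 ms.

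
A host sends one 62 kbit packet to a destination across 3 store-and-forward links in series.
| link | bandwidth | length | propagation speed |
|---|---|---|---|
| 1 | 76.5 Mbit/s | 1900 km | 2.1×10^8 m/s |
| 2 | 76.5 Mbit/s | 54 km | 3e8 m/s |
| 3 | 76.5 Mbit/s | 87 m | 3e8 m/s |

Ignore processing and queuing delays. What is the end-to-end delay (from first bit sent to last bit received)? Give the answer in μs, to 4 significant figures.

L = 62000 bits.
Transmission delay per hop = L/R = 62000/76500000 = 810.458 μs; 3 hops → 2431.37 μs.
Propagation delays (d/s per hop): 9047.62, 180, 0.29 μs; sum = 9227.91 μs.
End-to-end = 11660 μs.

11660 μs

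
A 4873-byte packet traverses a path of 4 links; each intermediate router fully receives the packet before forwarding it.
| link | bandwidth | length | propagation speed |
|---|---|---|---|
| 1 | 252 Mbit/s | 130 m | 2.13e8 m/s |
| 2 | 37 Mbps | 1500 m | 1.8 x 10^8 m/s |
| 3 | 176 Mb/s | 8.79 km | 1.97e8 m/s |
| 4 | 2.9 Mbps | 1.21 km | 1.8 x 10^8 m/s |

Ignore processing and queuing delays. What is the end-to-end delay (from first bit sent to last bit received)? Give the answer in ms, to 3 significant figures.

14.9 ms

L = 4873 × 8 = 38984 bits.
Transmission delays (L/R per hop): 0.154698, 1.05362, 0.2215, 13.4428 ms; sum = 14.8726 ms.
Propagation delays (d/s per hop): 0.000610329, 0.00833333, 0.0446193, 0.00672222 ms; sum = 0.0602852 ms.
End-to-end = 14.9 ms.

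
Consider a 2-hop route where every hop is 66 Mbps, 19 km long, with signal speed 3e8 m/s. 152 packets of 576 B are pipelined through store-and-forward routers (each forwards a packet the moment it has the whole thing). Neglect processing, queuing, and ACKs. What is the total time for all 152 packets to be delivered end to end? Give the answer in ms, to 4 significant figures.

10.81 ms

Per-hop transmission t_tx = L/R = 4608/66000000 = 0.0698182 ms.
Per-hop propagation t_prop = 19000/300000000 = 0.0633333 ms.
Pipeline fill: first packet needs 2·t_tx to clear all hops; remaining 151 packets each add one t_tx.
Total = (2+152-1)·t_tx + 2·t_prop = 153·0.0698182 + 2·0.0633333 = 10.81 ms.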